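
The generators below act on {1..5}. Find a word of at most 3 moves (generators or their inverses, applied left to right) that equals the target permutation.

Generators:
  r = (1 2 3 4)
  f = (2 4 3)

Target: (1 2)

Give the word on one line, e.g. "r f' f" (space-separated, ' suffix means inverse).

r' f f

  after r': (1 4 3 2)
  after f: (1 3 4 2)
  after f: (1 2)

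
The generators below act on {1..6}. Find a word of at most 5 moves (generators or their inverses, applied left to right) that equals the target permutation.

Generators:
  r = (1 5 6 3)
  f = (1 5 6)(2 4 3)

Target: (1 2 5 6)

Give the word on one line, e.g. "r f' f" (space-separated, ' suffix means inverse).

  after f': (1 6 5)(2 3 4)
  after r: (1 3 4 2)
  after f: (1 2 5 6)

f' r f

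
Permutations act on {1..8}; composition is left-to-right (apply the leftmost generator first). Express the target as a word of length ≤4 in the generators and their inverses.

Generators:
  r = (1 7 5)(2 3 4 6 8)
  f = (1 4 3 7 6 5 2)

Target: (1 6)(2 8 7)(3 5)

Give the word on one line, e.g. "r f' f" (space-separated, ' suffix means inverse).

  after r': (1 5 7)(2 8 6 4 3)
  after f': (1 6)(2 8 7)(3 5)

r' f'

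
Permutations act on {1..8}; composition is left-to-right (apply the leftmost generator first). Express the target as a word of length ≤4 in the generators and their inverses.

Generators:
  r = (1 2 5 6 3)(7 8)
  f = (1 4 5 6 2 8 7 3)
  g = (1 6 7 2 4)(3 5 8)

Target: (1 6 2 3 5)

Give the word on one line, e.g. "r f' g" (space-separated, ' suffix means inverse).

r' r'

  after r': (1 3 6 5 2)(7 8)
  after r': (1 6 2 3 5)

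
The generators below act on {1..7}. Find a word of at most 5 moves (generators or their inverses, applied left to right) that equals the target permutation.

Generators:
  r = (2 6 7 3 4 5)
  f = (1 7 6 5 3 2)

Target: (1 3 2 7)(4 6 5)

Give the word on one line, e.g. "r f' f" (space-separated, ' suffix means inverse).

  after r': (2 5 4 3 7 6)
  after f': (1 2 6 3)(4 5)
  after f': (1 3 2 7)(4 6 5)

r' f' f'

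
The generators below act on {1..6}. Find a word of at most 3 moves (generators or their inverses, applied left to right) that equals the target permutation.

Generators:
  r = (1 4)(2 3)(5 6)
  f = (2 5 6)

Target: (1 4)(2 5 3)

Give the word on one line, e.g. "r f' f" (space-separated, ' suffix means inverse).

  after f': (2 6 5)
  after r': (1 4)(2 5 3)

f' r'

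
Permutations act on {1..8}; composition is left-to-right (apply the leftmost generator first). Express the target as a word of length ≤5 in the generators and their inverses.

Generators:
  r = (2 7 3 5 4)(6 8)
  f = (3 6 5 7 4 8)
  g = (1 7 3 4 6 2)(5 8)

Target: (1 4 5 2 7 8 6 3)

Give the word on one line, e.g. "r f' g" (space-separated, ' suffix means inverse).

  after g: (1 7 3 4 6 2)(5 8)
  after r: (1 3 2)(4 8)(5 6 7)
  after g: (1 4 5 2 7 8 6 3)

g r g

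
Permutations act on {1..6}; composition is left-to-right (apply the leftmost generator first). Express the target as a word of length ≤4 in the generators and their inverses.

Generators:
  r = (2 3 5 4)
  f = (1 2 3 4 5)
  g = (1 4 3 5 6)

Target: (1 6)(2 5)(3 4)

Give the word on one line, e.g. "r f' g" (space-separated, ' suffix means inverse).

  after g': (1 6 5 3 4)
  after f: (1 6)(2 3 5 4)
  after r: (1 6)(2 5)(3 4)

g' f r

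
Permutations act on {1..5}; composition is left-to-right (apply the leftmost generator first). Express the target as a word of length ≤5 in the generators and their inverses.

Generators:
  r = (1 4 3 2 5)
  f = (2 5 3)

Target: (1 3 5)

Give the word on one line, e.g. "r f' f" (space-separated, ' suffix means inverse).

r f r f r'

  after r: (1 4 3 2 5)
  after f: (1 4 2 3 5)
  after r: (1 3)(4 5)
  after f: (1 2 5 4 3)
  after r': (1 3 5)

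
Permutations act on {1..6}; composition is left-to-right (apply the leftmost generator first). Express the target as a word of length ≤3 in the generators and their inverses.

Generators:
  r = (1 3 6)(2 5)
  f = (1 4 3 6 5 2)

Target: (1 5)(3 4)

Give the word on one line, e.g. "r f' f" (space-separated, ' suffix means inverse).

  after f': (1 2 5 6 3 4)
  after r: (1 5)(3 4)

f' r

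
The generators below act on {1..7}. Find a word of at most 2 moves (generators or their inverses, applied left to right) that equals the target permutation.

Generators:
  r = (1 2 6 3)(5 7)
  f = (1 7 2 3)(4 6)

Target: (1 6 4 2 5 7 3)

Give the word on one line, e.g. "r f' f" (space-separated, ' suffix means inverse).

  after f': (1 3 2 7)(4 6)
  after r': (1 6 4 2 5 7 3)

f' r'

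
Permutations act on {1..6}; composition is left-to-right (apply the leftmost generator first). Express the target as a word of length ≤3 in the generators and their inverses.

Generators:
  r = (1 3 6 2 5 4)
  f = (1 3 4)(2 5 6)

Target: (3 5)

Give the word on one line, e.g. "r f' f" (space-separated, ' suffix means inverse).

f r'

  after f: (1 3 4)(2 5 6)
  after r': (3 5)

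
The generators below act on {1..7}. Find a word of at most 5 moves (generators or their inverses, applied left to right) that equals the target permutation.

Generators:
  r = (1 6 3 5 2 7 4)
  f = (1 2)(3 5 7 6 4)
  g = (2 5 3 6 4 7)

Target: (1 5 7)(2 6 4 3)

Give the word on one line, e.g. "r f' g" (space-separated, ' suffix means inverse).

g f' g

  after g: (2 5 3 6 4 7)
  after f': (1 2 3 7)(4 5)
  after g: (1 5 7)(2 6 4 3)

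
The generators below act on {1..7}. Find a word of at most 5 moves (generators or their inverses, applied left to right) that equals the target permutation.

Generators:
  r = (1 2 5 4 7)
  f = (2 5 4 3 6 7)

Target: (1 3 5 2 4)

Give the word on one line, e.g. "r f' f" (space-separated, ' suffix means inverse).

  after f': (2 7 6 3 4 5)
  after r': (1 7 6 3 5)(2 4)
  after r': (1 4)(2 5 7 6 3)
  after f: (1 3 5 2 4)

f' r' r' f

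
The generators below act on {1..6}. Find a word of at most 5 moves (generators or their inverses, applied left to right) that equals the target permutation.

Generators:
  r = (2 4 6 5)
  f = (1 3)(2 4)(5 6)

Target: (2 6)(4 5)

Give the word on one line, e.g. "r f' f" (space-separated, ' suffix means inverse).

r' f' f' r'

  after r': (2 5 6 4)
  after f': (1 3)(2 6)
  after f': (2 5 6 4)
  after r': (2 6)(4 5)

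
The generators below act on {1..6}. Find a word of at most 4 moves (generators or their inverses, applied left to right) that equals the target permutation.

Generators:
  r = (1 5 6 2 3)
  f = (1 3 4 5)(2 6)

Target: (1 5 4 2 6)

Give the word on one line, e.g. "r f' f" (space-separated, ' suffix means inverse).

f r f'

  after f: (1 3 4 5)(2 6)
  after r: (3 4 6)
  after f': (1 5 4 2 6)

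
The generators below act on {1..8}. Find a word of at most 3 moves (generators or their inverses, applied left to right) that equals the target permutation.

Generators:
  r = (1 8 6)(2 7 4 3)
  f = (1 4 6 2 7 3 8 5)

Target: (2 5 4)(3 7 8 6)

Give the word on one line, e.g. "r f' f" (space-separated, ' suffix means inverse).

f' r' f

  after f': (1 5 8 3 7 2 6 4)
  after r': (1 5)(2 8 4 6 7 3)
  after f: (2 5 4)(3 7 8 6)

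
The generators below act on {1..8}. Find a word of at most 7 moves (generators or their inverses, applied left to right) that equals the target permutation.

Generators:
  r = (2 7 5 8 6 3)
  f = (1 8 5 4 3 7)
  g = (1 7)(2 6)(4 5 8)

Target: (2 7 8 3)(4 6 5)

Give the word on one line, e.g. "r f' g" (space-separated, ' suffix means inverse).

f g g r' f

  after f: (1 8 5 4 3 7)
  after g: (1 4 3)(2 6)
  after g: (1 5 8 4 3 7)
  after r': (1 7)(2 3)(4 6 8)
  after f: (2 7 8 3)(4 6 5)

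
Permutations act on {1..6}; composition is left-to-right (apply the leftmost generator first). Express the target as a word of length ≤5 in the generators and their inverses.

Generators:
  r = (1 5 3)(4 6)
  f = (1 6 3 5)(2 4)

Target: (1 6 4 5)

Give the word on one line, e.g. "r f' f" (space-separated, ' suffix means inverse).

  after r: (1 5 3)(4 6)
  after f': (1 3 5 6 2 4)
  after f': (1 6 4 5)

r f' f'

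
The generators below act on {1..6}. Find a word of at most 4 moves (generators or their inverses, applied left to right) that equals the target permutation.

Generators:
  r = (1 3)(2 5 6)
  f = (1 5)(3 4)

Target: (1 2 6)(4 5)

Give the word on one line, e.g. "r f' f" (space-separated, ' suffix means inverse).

f' r' f

  after f': (1 5)(3 4)
  after r': (1 2 6 5 3 4)
  after f: (1 2 6)(4 5)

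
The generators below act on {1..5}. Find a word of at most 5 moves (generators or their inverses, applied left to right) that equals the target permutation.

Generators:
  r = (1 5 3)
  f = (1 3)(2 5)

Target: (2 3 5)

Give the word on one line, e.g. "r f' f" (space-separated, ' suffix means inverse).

f' r' r'

  after f': (1 3)(2 5)
  after r': (1 5 2)
  after r': (2 3 5)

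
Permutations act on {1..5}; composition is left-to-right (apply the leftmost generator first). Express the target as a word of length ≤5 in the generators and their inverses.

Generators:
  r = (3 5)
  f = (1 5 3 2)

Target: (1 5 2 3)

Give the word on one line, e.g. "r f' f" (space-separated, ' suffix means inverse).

f' f' r

  after f': (1 2 3 5)
  after f': (1 3)(2 5)
  after r: (1 5 2 3)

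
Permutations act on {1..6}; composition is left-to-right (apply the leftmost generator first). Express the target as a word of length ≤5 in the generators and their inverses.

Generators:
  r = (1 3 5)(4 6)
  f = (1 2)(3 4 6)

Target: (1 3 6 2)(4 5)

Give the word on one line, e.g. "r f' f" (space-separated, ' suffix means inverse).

  after f: (1 2)(3 4 6)
  after r': (1 2 5 3 6)
  after f': (2 5 6)(3 4)
  after r: (1 3 6 2)(4 5)

f r' f' r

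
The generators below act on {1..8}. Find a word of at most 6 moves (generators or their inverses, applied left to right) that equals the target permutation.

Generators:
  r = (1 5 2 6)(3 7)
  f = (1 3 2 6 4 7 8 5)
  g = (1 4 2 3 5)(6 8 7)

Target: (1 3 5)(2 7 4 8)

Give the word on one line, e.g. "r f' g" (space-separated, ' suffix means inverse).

  after r: (1 5 2 6)(3 7)
  after f': (1 8 7)(3 4 6 5)
  after g: (1 7 4 8 6)(2 3)
  after r': (1 3 5)(2 7 4 8)

r f' g r'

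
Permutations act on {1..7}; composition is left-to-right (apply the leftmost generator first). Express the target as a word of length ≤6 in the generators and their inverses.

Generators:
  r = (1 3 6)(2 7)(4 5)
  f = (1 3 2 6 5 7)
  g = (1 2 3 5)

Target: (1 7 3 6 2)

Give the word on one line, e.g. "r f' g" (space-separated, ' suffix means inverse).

g' f g' g'

  after g': (1 5 3 2)
  after f: (1 7)(2 3 6 5)
  after g': (1 7 5)(3 6)
  after g': (1 7 3 6 2)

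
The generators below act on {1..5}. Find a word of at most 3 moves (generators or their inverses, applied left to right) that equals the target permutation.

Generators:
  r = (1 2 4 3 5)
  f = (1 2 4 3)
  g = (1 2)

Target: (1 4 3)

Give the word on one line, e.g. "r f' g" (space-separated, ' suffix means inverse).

g f

  after g: (1 2)
  after f: (1 4 3)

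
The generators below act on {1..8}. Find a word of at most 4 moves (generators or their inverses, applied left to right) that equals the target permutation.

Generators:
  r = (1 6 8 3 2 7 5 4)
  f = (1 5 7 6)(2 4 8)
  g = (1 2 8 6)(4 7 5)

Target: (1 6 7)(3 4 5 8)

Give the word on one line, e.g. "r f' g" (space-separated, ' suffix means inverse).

g' r' f'

  after g': (1 6 8 2)(4 5 7)
  after r': (2 4 7 5)(3 8)
  after f': (1 6 7)(3 4 5 8)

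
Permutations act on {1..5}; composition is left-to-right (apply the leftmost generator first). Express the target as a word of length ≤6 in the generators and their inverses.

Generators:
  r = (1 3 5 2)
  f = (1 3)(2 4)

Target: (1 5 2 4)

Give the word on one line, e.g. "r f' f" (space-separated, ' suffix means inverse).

f r f' f'

  after f: (1 3)(2 4)
  after r: (1 5 2 4)
  after f': (1 5 4 3)
  after f': (1 5 2 4)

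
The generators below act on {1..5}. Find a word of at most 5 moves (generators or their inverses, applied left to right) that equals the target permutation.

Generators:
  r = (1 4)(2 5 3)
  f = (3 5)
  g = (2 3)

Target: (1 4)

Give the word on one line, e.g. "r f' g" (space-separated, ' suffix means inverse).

f g r

  after f: (3 5)
  after g: (2 3 5)
  after r: (1 4)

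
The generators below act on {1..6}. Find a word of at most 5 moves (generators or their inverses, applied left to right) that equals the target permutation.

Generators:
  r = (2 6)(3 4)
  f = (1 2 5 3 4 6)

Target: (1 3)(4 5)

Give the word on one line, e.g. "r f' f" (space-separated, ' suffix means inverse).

  after r: (2 6)(3 4)
  after f: (1 2)(3 6 5)
  after r': (1 6 5 4 3 2)
  after f': (1 4 5 3)(2 6)
  after r': (1 3)(4 5)

r f r' f' r'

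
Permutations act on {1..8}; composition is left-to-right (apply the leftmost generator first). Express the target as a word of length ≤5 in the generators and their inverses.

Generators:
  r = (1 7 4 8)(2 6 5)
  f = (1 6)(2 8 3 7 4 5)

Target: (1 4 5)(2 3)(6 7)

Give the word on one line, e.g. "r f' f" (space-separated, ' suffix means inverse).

f r' r' f'

  after f: (1 6)(2 8 3 7 4 5)
  after r': (1 2 4 6 8 3)
  after r': (1 5 6 4 2 7)(3 8)
  after f': (1 4 5)(2 3)(6 7)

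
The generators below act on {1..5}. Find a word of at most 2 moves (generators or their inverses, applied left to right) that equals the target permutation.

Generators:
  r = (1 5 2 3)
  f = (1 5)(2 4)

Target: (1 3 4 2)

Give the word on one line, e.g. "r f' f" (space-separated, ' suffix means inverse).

r' f

  after r': (1 3 2 5)
  after f: (1 3 4 2)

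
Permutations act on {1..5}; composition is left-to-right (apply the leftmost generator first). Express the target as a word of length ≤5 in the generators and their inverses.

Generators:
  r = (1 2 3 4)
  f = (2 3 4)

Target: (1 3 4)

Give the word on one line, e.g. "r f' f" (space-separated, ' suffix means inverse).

  after f: (2 3 4)
  after r: (1 2 4 3)
  after f': (1 4 2 3)
  after r': (1 3 4)

f r f' r'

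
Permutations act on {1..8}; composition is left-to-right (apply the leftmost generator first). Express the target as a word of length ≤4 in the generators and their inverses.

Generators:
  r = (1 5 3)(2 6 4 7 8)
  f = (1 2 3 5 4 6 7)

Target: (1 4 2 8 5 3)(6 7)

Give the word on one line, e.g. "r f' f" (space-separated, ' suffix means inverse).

f r f r'

  after f: (1 2 3 5 4 6 7)
  after r: (1 6 8 2)(5 7)
  after f: (1 7 4 6 8 3 5)
  after r': (1 4 2 8 5 3)(6 7)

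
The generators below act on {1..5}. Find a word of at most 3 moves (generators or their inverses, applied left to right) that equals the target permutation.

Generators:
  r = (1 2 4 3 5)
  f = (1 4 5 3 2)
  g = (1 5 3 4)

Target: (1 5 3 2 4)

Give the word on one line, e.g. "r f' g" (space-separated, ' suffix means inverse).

g' g' r

  after g': (1 4 3 5)
  after g': (1 3)(4 5)
  after r: (1 5 3 2 4)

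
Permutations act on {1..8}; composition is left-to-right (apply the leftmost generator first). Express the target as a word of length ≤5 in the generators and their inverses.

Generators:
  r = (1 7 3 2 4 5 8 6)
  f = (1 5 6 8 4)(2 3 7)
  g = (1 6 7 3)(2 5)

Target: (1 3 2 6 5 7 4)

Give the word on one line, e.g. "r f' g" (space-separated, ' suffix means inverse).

  after f': (1 4 8 6 5)(2 7 3)
  after r: (1 5 7 2 3 4 6 8)
  after g: (1 2)(3 4 7 5)(6 8)
  after r': (1 3 2 6 5 7 4)

f' r g r'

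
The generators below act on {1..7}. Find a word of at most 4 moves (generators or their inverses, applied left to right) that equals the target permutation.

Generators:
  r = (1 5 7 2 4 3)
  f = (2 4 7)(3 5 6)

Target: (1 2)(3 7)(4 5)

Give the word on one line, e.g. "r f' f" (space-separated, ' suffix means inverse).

  after r': (1 3 4 2 7 5)
  after r': (1 4 7)(2 5 3)
  after r': (1 2)(3 7)(4 5)

r' r' r'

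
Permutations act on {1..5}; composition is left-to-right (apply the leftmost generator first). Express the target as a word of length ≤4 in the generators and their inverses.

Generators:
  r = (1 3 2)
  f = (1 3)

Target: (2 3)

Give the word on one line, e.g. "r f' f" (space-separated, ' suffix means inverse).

  after r: (1 3 2)
  after f: (2 3)
  after f: (1 3 2)
  after f: (2 3)

r f f f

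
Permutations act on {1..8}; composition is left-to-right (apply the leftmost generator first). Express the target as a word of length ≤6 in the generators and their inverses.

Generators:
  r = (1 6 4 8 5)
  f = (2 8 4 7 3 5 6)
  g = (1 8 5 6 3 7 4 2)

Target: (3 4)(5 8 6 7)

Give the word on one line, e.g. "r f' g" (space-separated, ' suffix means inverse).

  after g': (1 2 4 7 3 6 5 8)
  after r: (1 2 8 6)(3 4 7)
  after g: (2 5 6 8 3)
  after f: (2 6 4 7 3 8 5)
  after f: (3 4)(5 8 6 7)

g' r g f f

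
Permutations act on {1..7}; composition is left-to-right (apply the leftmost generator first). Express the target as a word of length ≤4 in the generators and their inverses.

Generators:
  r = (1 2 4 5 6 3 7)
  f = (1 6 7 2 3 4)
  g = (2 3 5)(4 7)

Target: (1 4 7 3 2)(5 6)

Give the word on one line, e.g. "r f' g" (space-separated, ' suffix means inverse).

  after g': (2 5 3)(4 7)
  after r: (1 2 6 3 4)(5 7)
  after f': (1 7 5 6 2)
  after g': (1 4 7 3 2)(5 6)

g' r f' g'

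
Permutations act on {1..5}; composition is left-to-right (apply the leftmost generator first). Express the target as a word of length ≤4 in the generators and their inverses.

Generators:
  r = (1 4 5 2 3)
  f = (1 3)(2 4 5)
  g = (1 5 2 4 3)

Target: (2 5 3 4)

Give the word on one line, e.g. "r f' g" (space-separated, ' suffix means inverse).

  after f: (1 3)(2 4 5)
  after r: (2 5 3 4)

f r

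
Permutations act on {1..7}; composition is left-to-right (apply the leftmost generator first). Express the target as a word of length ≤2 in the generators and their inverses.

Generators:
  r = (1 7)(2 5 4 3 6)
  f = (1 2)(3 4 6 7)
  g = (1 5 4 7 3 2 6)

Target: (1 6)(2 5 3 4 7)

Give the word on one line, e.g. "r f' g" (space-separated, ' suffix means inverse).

r f'

  after r: (1 7)(2 5 4 3 6)
  after f': (1 6)(2 5 3 4 7)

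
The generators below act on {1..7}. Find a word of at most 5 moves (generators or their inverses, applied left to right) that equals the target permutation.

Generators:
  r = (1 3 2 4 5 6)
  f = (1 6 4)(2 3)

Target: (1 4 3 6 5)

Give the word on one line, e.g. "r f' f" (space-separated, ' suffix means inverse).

  after f: (1 6 4)(2 3)
  after r: (3 4)(5 6)
  after f: (1 6 5 4 2 3)
  after f: (1 4 3 6 5)

f r f f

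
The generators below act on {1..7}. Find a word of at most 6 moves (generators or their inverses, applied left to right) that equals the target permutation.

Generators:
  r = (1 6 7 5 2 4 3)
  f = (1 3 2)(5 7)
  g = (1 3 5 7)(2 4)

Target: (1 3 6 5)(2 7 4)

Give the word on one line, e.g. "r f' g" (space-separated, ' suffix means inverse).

r r g f

  after r: (1 6 7 5 2 4 3)
  after r: (1 7 2 3 6 5 4)
  after g: (2 5)(3 6 7 4)
  after f: (1 3 6 5)(2 7 4)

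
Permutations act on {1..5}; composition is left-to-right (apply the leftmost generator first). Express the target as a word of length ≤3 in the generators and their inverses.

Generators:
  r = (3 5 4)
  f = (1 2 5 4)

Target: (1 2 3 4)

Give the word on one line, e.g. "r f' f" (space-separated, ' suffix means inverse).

f r r

  after f: (1 2 5 4)
  after r: (1 2 4)(3 5)
  after r: (1 2 3 4)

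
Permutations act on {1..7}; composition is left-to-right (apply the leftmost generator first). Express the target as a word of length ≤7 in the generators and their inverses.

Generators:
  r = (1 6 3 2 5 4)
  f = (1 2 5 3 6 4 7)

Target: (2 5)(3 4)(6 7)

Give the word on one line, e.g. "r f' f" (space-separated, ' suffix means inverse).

f' r' r' r' f

  after f': (1 7 4 6 3 5 2)
  after r': (1 7 5 3 2 4)
  after r': (1 7 2 5 6)
  after r': (1 7 3 6 4 5)
  after f: (2 5)(3 4)(6 7)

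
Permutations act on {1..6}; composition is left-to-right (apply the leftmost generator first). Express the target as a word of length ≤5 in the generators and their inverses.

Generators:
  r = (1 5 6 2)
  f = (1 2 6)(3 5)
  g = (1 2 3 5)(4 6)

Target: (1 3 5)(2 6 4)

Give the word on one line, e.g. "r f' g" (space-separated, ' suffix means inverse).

g' f r r r

  after g': (1 5 3 2)(4 6)
  after f: (1 3 6 4)
  after r: (1 3 2)(4 5 6)
  after r: (1 3)(2 5)(4 6)
  after r: (1 3 5)(2 6 4)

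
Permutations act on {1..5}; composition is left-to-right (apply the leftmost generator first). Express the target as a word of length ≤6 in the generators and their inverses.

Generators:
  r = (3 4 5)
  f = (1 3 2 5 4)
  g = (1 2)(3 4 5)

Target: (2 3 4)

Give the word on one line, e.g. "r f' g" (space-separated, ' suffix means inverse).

f' g f' g

  after f': (1 4 5 2 3)
  after g: (1 5)(2 4 3)
  after f': (1 2 5 4)
  after g: (2 3 4)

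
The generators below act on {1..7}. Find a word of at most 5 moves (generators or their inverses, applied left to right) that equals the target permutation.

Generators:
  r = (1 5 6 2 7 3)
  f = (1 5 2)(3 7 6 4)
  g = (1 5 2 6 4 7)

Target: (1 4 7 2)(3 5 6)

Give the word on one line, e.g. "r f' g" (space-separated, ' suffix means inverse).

  after f: (1 5 2)(3 7 6 4)
  after g': (2 7)(3 4)
  after r': (1 3 4 7 6 5)
  after f': (1 4 3 6)(2 5)
  after r': (1 4 7 2)(3 5 6)

f g' r' f' r'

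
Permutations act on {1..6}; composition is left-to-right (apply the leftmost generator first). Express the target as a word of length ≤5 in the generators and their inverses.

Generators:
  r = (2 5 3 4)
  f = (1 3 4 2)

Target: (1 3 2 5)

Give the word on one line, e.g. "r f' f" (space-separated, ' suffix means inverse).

  after f': (1 2 4 3)
  after f': (1 4)(2 3)
  after r: (1 2 4)(3 5)
  after f': (1 4 2 3 5)
  after r': (1 3 2 5)

f' f' r f' r'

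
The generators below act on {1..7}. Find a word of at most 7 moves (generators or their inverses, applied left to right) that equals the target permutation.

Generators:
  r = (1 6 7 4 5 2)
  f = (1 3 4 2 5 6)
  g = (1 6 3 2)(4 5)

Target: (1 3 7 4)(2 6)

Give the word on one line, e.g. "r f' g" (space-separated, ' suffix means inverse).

  after g': (1 2 3 6)(4 5)
  after f: (1 5 2 4 6 3)
  after r': (1 4)(2 7 6 3)
  after f': (1 3 4 6)(2 7 5)
  after r': (1 3 7 4)(2 6)

g' f r' f' r'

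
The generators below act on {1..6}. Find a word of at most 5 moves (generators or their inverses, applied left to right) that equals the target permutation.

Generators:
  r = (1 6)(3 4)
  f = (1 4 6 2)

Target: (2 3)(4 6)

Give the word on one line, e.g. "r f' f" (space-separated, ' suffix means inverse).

r' f r' f' r'

  after r': (1 6)(3 4)
  after f: (1 2)(3 6 4)
  after r': (1 2 6 3)
  after f': (1 6 3 2 4)
  after r': (2 3)(4 6)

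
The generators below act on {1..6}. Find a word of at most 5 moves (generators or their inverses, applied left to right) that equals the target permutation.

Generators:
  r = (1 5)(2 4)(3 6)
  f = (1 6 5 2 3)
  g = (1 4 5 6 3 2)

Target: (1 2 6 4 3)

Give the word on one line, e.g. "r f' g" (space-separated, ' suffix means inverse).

  after g: (1 4 5 6 3 2)
  after f': (1 4 6 2 3 5)
  after r: (1 2 6 4 3)

g f' r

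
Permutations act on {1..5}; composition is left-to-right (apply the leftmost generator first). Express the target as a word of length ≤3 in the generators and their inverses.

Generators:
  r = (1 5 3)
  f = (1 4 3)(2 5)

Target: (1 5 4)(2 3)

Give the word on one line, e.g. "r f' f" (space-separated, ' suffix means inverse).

r' f r

  after r': (1 3 5)
  after f: (2 5 4 3)
  after r: (1 5 4)(2 3)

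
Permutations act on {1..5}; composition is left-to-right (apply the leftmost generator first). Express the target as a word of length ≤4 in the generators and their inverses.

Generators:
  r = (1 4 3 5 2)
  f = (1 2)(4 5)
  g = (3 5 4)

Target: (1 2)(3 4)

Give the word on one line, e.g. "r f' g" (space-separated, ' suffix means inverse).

f g g

  after f: (1 2)(4 5)
  after g: (1 2)(3 5)
  after g: (1 2)(3 4)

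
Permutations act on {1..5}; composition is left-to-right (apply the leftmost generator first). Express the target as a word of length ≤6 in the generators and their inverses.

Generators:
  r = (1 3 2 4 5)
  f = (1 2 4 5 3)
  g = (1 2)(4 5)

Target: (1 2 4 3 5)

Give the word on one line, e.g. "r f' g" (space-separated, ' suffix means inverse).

g' r' r' f' r

  after g': (1 2)(4 5)
  after r': (1 3)(2 5)
  after r': (2 4)(3 5)
  after f': (1 3 4)
  after r: (1 2 4 3 5)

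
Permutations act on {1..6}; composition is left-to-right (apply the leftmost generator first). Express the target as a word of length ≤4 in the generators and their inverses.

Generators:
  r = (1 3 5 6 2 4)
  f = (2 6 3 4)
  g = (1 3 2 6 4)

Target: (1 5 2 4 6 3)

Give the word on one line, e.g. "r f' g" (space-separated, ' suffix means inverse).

  after r: (1 3 5 6 2 4)
  after r: (1 5 2)(3 6 4)
  after f: (1 5 6 2)
  after g': (1 5 2 4 6 3)

r r f g'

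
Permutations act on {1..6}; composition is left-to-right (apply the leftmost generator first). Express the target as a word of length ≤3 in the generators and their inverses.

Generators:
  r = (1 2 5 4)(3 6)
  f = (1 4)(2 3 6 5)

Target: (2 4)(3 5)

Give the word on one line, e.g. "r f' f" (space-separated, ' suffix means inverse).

  after f': (1 4)(2 5 6 3)
  after r: (2 4)(3 5)

f' r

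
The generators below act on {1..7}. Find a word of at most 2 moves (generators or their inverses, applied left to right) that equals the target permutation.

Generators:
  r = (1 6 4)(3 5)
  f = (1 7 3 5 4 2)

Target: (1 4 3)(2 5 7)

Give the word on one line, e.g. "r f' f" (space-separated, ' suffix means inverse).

  after f': (1 2 4 5 3 7)
  after f': (1 4 3)(2 5 7)

f' f'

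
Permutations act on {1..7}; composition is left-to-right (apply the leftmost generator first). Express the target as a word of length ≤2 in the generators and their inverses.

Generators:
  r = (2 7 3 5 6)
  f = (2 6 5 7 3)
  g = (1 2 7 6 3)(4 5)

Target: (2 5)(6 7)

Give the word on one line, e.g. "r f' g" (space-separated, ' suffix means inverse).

f' r

  after f': (2 3 7 5 6)
  after r: (2 5)(6 7)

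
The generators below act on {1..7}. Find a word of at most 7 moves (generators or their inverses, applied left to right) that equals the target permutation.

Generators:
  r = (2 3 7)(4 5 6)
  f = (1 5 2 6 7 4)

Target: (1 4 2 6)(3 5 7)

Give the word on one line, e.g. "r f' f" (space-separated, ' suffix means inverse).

r f f r' f

  after r: (2 3 7)(4 5 6)
  after f: (1 5 7 6)(2 3 4)
  after f: (1 2 3)(4 6 5)
  after r': (1 7 3)(4 5 6)
  after f: (1 4 2 6)(3 5 7)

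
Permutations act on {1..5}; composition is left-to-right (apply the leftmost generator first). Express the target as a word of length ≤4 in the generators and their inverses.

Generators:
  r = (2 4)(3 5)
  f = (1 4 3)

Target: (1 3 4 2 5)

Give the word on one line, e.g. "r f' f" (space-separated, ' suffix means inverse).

  after f': (1 3 4)
  after r': (1 5 3 2 4)
  after f: (1 5)(2 3)
  after r': (1 3 4 2 5)

f' r' f r'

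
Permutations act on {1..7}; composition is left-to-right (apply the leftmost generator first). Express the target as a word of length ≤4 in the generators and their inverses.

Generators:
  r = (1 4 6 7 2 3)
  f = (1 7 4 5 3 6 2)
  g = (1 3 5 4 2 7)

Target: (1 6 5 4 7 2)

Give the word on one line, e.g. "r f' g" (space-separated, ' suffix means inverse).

g f' g r

  after g: (1 3 5 4 2 7)
  after f': (1 5 7 2)(3 4 6)
  after g: (1 4 6 5)(2 3)
  after r: (1 6 5 4 7 2)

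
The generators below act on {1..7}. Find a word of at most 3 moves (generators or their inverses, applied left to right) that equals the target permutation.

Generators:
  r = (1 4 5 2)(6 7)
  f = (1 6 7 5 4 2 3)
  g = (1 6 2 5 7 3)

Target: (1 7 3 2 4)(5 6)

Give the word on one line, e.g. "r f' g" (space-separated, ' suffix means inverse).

g r'

  after g: (1 6 2 5 7 3)
  after r': (1 7 3 2 4)(5 6)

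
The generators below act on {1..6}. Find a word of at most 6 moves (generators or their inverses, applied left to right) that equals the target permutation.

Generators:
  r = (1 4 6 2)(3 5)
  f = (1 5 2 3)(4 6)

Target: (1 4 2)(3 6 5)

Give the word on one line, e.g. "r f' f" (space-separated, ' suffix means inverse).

  after f': (1 3 2 5)(4 6)
  after r': (1 5 2 3 6)
  after f': (3 4 6)
  after r: (1 4 2)(3 6 5)

f' r' f' r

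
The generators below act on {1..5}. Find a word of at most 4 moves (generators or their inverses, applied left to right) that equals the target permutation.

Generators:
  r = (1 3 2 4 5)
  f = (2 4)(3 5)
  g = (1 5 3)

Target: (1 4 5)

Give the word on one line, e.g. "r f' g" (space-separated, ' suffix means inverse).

  after g': (1 3 5)
  after f: (1 5)(2 4)
  after r': (1 4 3)
  after g': (1 4 5)

g' f r' g'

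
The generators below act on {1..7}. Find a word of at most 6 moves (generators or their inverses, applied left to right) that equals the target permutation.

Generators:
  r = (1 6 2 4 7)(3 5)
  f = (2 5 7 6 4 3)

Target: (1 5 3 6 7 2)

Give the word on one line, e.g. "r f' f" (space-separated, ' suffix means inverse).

  after f: (2 5 7 6 4 3)
  after f: (2 7 4)(3 5 6)
  after f: (2 6)(3 7)(4 5)
  after r': (1 7 5 2)(3 4)
  after f': (1 5 3 6 7 2)

f f f r' f'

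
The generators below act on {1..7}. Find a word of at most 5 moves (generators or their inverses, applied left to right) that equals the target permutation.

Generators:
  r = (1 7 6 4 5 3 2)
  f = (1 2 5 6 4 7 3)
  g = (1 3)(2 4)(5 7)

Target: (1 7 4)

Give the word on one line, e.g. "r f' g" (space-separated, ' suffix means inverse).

  after r': (1 2 3 5 4 6 7)
  after g': (1 4 6 5 2)(3 7)
  after f': (1 6 2 3 4 5)
  after g: (1 6 4 7 5 3 2)
  after r': (1 7 4)

r' g' f' g r'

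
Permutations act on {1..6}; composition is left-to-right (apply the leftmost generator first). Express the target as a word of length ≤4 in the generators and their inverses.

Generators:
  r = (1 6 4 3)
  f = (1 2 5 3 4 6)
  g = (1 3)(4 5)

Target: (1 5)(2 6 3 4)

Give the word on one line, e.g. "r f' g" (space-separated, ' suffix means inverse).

g' f' r

  after g': (1 3)(4 5)
  after f': (1 5 3 6 4 2)
  after r: (1 5)(2 6 3 4)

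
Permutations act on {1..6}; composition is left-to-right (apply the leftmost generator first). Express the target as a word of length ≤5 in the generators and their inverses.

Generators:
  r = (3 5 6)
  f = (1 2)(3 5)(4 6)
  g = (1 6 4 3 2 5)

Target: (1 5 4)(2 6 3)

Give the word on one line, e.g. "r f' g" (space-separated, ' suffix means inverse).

  after f': (1 2)(3 5)(4 6)
  after r': (1 2)(4 5 6)
  after g: (1 5 4)(2 6 3)

f' r' g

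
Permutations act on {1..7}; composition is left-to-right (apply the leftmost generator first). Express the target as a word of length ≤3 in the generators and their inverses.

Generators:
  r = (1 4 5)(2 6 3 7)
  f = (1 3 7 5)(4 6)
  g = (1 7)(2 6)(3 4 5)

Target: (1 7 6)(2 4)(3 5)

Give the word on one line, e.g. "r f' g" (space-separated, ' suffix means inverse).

f g' f'

  after f: (1 3 7 5)(4 6)
  after g': (1 5 7 4 2 6 3)
  after f': (1 7 6)(2 4)(3 5)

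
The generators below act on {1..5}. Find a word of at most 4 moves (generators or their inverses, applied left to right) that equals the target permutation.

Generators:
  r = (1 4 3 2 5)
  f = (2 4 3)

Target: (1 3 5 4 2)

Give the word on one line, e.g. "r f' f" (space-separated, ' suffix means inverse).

r r

  after r: (1 4 3 2 5)
  after r: (1 3 5 4 2)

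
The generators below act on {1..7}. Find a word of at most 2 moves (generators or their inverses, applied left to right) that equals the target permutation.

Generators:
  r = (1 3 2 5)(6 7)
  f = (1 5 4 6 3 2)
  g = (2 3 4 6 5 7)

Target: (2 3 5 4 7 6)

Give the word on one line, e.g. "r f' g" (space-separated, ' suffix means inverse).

f r

  after f: (1 5 4 6 3 2)
  after r: (2 3 5 4 7 6)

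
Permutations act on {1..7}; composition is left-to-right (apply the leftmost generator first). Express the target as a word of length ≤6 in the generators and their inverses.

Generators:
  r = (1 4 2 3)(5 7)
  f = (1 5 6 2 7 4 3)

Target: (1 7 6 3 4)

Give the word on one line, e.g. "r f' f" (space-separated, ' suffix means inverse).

  after f: (1 5 6 2 7 4 3)
  after f: (1 6 7 3 5 2 4)
  after r': (1 6 5 4 3 7 2)
  after f': (1 5 7 6)(2 3)
  after r': (1 7 6 3 4)

f f r' f' r'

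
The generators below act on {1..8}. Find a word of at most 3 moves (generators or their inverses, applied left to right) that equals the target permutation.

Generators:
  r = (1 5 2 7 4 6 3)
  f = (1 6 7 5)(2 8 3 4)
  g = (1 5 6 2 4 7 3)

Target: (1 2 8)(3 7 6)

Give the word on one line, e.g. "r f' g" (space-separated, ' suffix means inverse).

f g

  after f: (1 6 7 5)(2 8 3 4)
  after g: (1 2 8)(3 7 6)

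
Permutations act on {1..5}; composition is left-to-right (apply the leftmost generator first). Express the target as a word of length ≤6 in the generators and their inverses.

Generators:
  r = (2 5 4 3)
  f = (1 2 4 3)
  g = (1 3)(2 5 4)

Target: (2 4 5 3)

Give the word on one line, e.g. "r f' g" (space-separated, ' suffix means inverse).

  after g': (1 3)(2 4 5)
  after f: (2 3)(4 5)
  after r': (2 4)
  after g: (1 3)(4 5)
  after f: (2 4 5 3)

g' f r' g f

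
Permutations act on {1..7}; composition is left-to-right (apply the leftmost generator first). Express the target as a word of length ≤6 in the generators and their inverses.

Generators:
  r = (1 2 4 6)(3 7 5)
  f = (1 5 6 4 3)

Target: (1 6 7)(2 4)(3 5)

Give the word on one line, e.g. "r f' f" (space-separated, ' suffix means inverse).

f' r r f

  after f': (1 3 4 6 5)
  after r: (1 7 5 2 4)(3 6)
  after r: (1 5 4 2 6 7 3)
  after f: (1 6 7)(2 4)(3 5)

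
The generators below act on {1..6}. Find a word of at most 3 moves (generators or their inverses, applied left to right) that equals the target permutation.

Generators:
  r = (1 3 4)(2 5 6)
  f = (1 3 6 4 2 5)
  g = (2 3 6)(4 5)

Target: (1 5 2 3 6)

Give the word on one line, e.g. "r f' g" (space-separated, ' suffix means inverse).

f r g'

  after f: (1 3 6 4 2 5)
  after r: (1 4 5 3 2 6)
  after g': (1 5 2 3 6)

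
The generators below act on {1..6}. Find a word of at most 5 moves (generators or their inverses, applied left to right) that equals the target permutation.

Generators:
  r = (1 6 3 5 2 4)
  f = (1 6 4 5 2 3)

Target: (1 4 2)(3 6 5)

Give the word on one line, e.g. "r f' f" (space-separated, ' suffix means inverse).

  after f': (1 3 2 5 4 6)
  after f': (1 2 4)(3 5 6)
  after f': (1 5)(2 6)(3 4)
  after f': (1 4 2)(3 6 5)

f' f' f' f'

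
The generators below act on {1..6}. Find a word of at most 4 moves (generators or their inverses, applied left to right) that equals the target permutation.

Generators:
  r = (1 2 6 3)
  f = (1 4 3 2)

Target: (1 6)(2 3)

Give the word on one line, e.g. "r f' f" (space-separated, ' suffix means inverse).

f r f r'

  after f: (1 4 3 2)
  after r: (1 4)(3 6)
  after f: (1 3 6 2)
  after r': (1 6)(2 3)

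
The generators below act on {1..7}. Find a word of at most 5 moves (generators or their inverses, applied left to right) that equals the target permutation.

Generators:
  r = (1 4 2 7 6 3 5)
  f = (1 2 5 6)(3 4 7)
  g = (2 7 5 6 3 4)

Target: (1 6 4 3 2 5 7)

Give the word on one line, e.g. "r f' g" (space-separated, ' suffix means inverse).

  after r: (1 4 2 7 6 3 5)
  after r: (1 2 6 5 4 7 3)
  after r: (1 7 5 2 3 4 6)
  after r: (1 6 4 3 2 5 7)

r r r r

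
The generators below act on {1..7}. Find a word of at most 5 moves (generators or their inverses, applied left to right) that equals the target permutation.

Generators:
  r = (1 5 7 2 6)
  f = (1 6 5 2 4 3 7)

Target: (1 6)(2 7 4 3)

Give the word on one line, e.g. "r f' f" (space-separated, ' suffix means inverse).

r f r

  after r: (1 5 7 2 6)
  after f: (1 2 5)(3 7 4)
  after r: (1 6)(2 7 4 3)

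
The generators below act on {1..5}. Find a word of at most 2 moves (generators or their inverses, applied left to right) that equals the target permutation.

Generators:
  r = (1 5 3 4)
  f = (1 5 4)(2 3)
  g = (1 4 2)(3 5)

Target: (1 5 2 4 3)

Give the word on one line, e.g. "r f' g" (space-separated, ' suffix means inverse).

g f'

  after g: (1 4 2)(3 5)
  after f': (1 5 2 4 3)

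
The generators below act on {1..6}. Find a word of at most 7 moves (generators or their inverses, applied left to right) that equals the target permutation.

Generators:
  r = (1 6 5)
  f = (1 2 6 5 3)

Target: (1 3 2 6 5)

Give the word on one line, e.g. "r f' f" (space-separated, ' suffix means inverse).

  after r': (1 5 6)
  after r': (1 6 5)
  after f: (1 5 2 6 3)
  after r: (2 5)(3 6)
  after f': (1 3 2 6 5)

r' r' f r f'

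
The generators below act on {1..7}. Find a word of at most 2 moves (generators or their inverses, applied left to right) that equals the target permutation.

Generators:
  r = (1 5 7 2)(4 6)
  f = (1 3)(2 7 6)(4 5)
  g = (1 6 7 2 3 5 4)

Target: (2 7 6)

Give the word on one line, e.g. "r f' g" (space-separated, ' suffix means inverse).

  after f': (1 3)(2 6 7)(4 5)
  after f': (2 7 6)

f' f'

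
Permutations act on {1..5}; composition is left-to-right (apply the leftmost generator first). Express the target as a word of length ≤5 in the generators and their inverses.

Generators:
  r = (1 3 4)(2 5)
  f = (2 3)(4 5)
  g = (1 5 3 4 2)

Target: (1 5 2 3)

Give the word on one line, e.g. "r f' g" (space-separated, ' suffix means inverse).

  after g: (1 5 3 4 2)
  after g: (1 3 2 5 4)
  after f: (1 2 4)
  after r': (1 5 2 3)

g g f r'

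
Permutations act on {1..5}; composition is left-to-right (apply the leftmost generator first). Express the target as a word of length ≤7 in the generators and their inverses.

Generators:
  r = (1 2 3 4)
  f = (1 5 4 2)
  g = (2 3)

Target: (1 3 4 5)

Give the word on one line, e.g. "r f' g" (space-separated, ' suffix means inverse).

r f r' g r'

  after r: (1 2 3 4)
  after f: (2 3)(4 5)
  after r': (1 4 5 3)
  after g: (1 4 5 2 3)
  after r': (1 3 4 5)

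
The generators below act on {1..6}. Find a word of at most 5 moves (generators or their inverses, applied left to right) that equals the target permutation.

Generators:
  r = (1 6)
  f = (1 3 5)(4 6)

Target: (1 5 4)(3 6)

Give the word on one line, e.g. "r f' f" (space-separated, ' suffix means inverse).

f' r f' r' f

  after f': (1 5 3)(4 6)
  after r: (1 5 3 6 4)
  after f': (1 3 4 5)
  after r': (1 3 4 5 6)
  after f: (1 5 4)(3 6)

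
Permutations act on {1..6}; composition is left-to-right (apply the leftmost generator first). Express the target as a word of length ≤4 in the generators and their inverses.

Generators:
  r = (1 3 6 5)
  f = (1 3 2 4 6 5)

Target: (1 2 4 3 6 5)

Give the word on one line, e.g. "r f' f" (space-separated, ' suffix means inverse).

r f r'

  after r: (1 3 6 5)
  after f: (1 2 4 6)(3 5)
  after r': (1 2 4 3 6 5)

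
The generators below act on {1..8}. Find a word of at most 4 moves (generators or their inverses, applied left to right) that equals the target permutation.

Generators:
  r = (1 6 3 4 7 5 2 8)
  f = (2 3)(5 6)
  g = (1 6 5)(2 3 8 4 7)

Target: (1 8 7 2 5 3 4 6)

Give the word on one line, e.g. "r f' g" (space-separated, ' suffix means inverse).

g' r f' g

  after g': (1 5 6)(2 7 4 8 3)
  after r: (1 2 5 3 8 4)
  after f': (1 3 8 4)(2 6 5)
  after g: (1 8 7 2 5 3 4 6)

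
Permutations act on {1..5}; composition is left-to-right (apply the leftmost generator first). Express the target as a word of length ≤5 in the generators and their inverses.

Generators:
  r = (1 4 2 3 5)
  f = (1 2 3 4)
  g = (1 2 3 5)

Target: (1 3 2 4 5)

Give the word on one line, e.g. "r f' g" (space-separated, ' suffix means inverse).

f' g' r' r' r'

  after f': (1 4 3 2)
  after g': (1 4 2 5 3)
  after r': (2 3 5)
  after r': (1 5 4)
  after r': (1 3 2 4 5)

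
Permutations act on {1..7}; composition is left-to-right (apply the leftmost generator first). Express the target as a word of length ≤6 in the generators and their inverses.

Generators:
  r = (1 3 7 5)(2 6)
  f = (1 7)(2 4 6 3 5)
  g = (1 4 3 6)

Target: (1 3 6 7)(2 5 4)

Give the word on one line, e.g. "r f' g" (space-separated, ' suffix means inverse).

  after r: (1 3 7 5)(2 6)
  after f': (1 6 5 7 3)(2 4)
  after r': (1 2 4 6 7)(3 5)
  after f': (1 5 6)
  after f': (1 3 6 7)(2 5 4)

r f' r' f' f'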